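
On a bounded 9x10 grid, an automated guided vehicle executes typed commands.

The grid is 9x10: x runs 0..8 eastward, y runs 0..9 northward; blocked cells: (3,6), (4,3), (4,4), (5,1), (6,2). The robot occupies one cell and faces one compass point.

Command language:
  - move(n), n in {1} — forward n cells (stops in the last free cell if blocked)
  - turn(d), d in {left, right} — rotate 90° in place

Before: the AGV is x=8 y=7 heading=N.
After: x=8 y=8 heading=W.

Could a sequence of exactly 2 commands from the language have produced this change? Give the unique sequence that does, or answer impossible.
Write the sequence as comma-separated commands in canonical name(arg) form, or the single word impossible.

key: order matters: swapping move(1) and turn(left) lands elsewhere
start: x=8 y=7 heading=N
t=1 move(1) ⇒ x=8 y=8 heading=N
t=2 turn(left) ⇒ x=8 y=8 heading=W
all 9 alternatives checked — unique.

move(1), turn(left)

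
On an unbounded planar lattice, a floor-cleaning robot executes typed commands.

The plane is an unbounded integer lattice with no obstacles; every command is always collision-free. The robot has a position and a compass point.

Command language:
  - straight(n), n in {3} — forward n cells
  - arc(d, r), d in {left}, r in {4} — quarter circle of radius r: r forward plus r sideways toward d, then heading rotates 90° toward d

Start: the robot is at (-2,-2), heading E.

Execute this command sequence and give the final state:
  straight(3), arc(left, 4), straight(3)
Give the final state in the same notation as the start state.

start: at (-2,-2), heading E
[1] after straight(3): at (1,-2), heading E
[2] after arc(left, 4): at (5,2), heading N
[3] after straight(3): at (5,5), heading N

at (5,5), heading N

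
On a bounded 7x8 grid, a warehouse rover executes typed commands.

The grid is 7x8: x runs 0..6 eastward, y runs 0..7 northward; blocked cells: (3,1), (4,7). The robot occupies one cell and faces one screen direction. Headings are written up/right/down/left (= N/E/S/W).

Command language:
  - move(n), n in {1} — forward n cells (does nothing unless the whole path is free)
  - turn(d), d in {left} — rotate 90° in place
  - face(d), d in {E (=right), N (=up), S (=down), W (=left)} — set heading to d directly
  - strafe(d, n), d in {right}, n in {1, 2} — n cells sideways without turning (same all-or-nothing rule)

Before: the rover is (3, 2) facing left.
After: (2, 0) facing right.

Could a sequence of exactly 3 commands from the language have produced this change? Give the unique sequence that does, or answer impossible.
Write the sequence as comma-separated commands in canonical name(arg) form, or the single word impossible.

move(1), face(E), strafe(right, 2)

key: cell and facing (now E) both changed — the 3 commands mix motion and turning
begin: (3, 2) facing left
[1] after move(1): (2, 2) facing left
[2] after face(E): (2, 2) facing right
[3] after strafe(right, 2): (2, 0) facing right
all 512 alternatives checked — unique.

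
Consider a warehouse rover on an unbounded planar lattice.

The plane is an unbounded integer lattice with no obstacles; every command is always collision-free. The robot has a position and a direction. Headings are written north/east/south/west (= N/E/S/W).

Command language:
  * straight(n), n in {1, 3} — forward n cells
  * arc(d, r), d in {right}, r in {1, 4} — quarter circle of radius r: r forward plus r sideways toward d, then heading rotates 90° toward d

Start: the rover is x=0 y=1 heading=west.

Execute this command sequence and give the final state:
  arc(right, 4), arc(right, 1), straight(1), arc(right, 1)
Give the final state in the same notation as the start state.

x=-1 y=5 heading=south

t0: x=0 y=1 heading=west
step 1 (arc(right, 4)): x=-4 y=5 heading=north
step 2 (arc(right, 1)): x=-3 y=6 heading=east
step 3 (straight(1)): x=-2 y=6 heading=east
step 4 (arc(right, 1)): x=-1 y=5 heading=south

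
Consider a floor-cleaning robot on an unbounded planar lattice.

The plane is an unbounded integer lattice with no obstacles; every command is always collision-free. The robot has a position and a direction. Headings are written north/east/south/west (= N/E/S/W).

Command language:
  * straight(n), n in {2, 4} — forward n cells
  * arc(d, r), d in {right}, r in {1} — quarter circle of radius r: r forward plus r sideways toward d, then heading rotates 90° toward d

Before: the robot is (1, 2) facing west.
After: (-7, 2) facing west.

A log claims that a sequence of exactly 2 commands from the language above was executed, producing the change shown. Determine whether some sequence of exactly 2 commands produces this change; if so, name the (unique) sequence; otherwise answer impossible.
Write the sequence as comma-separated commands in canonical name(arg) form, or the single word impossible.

straight(4), straight(4)

key: heading stays W — no command in the sequence turns
start: (1, 2) facing west
1. straight(4) → (-3, 2) facing west
2. straight(4) → (-7, 2) facing west
uniquely the one of 9 2-step routes that fits.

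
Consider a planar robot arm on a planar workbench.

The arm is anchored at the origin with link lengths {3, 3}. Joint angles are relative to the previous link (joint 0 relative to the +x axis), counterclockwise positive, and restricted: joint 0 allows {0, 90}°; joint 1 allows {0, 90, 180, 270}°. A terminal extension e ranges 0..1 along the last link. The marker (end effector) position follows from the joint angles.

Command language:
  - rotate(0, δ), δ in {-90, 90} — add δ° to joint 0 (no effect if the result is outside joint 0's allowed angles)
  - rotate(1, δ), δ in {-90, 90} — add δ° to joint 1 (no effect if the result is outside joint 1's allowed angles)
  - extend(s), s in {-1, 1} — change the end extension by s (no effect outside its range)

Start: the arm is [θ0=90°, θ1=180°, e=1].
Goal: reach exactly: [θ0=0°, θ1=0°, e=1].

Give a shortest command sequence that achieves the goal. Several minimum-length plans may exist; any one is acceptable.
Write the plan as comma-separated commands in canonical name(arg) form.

rotate(0, -90), rotate(1, 90), rotate(1, 90)

from: [θ0=90°, θ1=180°, e=1]
[1] after rotate(0, -90): [θ0=0°, θ1=180°, e=1]
[2] after rotate(1, 90): [θ0=0°, θ1=270°, e=1]
[3] after rotate(1, 90): [θ0=0°, θ1=0°, e=1]
no 2-step plan works, so 3 is optimal.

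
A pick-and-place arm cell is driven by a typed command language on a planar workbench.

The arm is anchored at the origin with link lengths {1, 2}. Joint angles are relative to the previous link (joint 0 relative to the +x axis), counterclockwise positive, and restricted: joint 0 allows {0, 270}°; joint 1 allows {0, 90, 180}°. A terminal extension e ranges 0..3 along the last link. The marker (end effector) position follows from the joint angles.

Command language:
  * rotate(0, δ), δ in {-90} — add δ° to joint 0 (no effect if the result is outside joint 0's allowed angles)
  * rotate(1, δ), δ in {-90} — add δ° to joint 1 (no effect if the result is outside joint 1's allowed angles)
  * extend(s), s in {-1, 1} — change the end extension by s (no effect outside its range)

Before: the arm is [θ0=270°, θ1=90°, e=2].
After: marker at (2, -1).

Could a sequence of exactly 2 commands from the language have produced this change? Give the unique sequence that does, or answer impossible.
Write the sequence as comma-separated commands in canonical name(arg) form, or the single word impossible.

extend(-1), extend(-1)

from: [θ0=270°, θ1=90°, e=2]
step 1 (extend(-1)): [θ0=270°, θ1=90°, e=1]
step 2 (extend(-1)): [θ0=270°, θ1=90°, e=0]
all 16 alternatives checked — unique.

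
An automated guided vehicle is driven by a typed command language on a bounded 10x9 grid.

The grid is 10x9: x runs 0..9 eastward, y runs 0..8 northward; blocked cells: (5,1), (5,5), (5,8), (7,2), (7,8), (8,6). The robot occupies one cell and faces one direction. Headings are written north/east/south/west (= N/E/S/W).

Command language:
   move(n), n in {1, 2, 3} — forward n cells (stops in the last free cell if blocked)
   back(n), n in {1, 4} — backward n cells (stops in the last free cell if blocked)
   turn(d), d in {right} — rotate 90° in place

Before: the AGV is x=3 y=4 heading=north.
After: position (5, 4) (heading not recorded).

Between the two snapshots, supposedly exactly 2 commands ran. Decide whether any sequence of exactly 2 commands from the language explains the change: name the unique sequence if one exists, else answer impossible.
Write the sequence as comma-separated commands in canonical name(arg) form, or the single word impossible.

key: running move(2) before turn(right) would end elsewhere — order is forced
initial: x=3 y=4 heading=north
step 1 (turn(right)): x=3 y=4 heading=east
step 2 (move(2)): x=5 y=4 heading=east
uniquely the one of 36 2-step routes that fits.

turn(right), move(2)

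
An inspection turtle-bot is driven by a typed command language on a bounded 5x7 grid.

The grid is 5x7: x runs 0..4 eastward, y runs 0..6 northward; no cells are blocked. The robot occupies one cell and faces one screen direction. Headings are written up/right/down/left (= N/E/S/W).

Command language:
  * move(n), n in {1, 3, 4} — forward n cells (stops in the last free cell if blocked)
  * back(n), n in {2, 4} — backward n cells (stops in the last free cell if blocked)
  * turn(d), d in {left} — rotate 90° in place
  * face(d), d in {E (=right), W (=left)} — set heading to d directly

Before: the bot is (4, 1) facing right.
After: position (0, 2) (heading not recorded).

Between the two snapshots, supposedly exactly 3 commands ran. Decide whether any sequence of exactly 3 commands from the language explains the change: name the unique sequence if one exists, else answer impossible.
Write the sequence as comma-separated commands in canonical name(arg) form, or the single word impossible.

back(4), turn(left), move(1)

key: running move(1) before back(4) would end elsewhere — order is forced
initial: (4, 1) facing right
1. back(4) → (0, 1) facing right
2. turn(left) → (0, 1) facing up
3. move(1) → (0, 2) facing up
uniquely the one of 512 3-step routes that fits.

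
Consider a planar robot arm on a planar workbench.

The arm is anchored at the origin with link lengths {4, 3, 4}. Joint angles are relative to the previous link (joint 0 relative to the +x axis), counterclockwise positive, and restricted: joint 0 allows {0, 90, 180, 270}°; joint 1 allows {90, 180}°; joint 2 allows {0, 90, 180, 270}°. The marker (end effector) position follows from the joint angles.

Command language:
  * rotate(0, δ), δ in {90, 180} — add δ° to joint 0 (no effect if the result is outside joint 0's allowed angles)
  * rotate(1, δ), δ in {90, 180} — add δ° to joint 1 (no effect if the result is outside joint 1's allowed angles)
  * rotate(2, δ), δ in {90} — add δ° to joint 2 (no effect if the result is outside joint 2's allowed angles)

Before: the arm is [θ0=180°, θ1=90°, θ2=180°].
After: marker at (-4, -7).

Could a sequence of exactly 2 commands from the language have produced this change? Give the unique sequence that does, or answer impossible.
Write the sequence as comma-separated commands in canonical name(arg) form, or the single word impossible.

initial: [θ0=180°, θ1=90°, θ2=180°]
step 1 (rotate(2, 90)): [θ0=180°, θ1=90°, θ2=270°]
step 2 (rotate(2, 90)): [θ0=180°, θ1=90°, θ2=0°]
uniquely the one of 25 2-step routes that fits.

rotate(2, 90), rotate(2, 90)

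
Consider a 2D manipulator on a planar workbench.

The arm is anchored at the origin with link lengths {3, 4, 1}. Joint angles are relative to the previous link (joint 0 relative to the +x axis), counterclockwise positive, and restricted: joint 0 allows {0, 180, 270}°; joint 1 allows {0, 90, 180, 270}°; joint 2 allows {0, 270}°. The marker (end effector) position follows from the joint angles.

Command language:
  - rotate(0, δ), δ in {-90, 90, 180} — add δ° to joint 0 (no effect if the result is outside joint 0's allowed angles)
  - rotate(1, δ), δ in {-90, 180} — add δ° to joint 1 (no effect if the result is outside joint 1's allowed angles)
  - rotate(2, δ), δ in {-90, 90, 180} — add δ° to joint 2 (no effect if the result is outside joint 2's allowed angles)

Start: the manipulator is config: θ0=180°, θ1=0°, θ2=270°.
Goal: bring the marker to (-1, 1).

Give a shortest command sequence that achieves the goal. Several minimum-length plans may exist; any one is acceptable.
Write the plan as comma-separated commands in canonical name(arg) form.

initial: config: θ0=180°, θ1=0°, θ2=270°
[1] after rotate(1, 180): config: θ0=180°, θ1=180°, θ2=270°
[2] after rotate(0, 180): config: θ0=0°, θ1=180°, θ2=270°
minimal: 2 command(s), checked below 2.

rotate(1, 180), rotate(0, 180)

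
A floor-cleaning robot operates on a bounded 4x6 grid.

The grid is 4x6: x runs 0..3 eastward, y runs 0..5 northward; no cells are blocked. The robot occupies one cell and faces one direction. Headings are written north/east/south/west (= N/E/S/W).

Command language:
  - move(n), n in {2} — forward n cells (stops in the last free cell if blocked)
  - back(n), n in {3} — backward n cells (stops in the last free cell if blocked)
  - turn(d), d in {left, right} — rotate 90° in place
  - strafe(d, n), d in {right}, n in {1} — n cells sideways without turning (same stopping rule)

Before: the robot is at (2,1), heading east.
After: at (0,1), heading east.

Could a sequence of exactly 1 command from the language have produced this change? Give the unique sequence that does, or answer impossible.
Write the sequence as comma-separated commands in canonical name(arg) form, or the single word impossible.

key: still facing E — the one step turns nothing
start: at (2,1), heading east
1. back(3) → at (0,1), heading east
no rival 1-sequence matches.

back(3)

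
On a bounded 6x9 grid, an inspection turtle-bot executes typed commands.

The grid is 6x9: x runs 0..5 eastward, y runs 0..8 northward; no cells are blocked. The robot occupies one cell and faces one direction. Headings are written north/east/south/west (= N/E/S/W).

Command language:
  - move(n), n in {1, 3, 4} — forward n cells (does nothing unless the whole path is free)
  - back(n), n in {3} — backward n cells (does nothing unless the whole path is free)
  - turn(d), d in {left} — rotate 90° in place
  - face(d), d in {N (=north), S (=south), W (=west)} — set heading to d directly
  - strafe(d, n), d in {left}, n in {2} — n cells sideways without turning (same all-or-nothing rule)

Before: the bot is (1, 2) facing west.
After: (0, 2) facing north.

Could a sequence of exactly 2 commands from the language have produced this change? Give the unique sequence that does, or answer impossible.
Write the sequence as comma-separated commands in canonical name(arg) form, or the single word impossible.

key: order matters: swapping move(1) and face(N) lands elsewhere
from: (1, 2) facing west
step 1 (move(1)): (0, 2) facing west
step 2 (face(N)): (0, 2) facing north
no other 2-command option fits: unique.

move(1), face(N)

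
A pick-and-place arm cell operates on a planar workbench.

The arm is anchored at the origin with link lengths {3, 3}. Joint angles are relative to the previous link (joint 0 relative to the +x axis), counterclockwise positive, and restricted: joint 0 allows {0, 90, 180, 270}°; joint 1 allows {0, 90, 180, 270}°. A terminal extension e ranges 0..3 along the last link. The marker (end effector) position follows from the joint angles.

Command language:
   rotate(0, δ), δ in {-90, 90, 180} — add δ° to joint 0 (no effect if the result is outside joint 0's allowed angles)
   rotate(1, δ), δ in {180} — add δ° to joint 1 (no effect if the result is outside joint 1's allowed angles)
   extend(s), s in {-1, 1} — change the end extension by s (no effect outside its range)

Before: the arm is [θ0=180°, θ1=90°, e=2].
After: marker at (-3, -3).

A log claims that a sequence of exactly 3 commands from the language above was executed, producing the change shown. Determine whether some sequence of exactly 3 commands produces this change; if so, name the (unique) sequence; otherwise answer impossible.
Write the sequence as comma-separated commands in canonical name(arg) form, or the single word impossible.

extend(-1), extend(-1), extend(-1)

from: [θ0=180°, θ1=90°, e=2]
t=1 extend(-1) ⇒ [θ0=180°, θ1=90°, e=1]
t=2 extend(-1) ⇒ [θ0=180°, θ1=90°, e=0]
t=3 extend(-1) ⇒ [θ0=180°, θ1=90°, e=0]
uniquely the one of 216 3-step routes that fits.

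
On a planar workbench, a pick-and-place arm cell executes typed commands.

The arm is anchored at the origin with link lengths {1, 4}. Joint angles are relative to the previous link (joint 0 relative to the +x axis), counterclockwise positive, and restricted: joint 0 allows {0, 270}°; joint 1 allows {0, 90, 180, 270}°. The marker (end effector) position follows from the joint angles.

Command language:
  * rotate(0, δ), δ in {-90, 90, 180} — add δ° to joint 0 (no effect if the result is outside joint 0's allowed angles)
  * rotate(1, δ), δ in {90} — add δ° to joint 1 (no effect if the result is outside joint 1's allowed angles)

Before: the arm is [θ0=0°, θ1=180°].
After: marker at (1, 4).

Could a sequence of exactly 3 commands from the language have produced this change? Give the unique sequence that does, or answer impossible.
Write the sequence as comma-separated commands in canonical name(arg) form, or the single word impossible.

initial: [θ0=0°, θ1=180°]
t=1 rotate(1, 90) ⇒ [θ0=0°, θ1=270°]
t=2 rotate(1, 90) ⇒ [θ0=0°, θ1=0°]
t=3 rotate(1, 90) ⇒ [θ0=0°, θ1=90°]
all 64 alternatives checked — unique.

rotate(1, 90), rotate(1, 90), rotate(1, 90)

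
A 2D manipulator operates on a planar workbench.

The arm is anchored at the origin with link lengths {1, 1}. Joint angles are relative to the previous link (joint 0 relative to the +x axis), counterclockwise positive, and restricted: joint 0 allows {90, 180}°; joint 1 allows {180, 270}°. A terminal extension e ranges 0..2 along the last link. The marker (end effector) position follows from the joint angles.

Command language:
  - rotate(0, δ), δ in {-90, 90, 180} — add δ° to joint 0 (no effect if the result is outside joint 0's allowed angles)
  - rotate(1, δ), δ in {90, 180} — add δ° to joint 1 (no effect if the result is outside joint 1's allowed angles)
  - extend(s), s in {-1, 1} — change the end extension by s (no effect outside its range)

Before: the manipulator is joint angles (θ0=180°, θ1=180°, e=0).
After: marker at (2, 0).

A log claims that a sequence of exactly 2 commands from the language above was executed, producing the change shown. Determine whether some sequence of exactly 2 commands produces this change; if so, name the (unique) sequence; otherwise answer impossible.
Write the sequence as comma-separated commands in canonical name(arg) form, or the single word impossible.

start: joint angles (θ0=180°, θ1=180°, e=0)
1. extend(1) → joint angles (θ0=180°, θ1=180°, e=1)
2. extend(1) → joint angles (θ0=180°, θ1=180°, e=2)
uniquely the one of 49 2-step routes that fits.

extend(1), extend(1)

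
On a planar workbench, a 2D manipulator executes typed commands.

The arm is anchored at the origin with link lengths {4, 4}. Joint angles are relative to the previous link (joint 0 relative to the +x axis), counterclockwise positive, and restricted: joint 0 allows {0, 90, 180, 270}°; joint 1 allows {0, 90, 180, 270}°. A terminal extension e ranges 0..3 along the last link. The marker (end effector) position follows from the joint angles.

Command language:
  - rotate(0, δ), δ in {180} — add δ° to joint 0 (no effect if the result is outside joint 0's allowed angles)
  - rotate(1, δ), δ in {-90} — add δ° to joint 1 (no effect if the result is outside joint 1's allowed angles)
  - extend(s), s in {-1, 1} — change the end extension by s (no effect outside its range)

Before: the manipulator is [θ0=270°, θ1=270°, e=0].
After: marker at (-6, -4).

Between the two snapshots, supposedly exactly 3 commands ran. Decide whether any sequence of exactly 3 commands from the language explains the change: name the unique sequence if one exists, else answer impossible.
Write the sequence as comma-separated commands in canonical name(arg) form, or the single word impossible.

key: order matters: swapping extend(-1) and extend(1) lands elsewhere
initial: [θ0=270°, θ1=270°, e=0]
t=1 extend(-1) ⇒ [θ0=270°, θ1=270°, e=0]
t=2 extend(1) ⇒ [θ0=270°, θ1=270°, e=1]
t=3 extend(1) ⇒ [θ0=270°, θ1=270°, e=2]
no rival 3-sequence matches.

extend(-1), extend(1), extend(1)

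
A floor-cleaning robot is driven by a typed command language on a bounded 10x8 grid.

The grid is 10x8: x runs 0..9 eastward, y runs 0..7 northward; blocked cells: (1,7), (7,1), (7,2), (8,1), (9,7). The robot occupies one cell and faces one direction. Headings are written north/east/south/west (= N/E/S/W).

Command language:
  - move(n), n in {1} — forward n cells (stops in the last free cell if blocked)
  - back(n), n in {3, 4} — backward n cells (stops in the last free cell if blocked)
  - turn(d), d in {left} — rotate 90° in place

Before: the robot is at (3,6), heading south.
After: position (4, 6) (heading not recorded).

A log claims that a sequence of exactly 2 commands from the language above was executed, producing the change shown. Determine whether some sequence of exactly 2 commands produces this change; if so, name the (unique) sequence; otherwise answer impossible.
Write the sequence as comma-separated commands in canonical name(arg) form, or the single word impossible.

key: order matters: swapping turn(left) and move(1) lands elsewhere
initial: at (3,6), heading south
[1] after turn(left): at (3,6), heading east
[2] after move(1): at (4,6), heading east
no other 2-command option fits: unique.

turn(left), move(1)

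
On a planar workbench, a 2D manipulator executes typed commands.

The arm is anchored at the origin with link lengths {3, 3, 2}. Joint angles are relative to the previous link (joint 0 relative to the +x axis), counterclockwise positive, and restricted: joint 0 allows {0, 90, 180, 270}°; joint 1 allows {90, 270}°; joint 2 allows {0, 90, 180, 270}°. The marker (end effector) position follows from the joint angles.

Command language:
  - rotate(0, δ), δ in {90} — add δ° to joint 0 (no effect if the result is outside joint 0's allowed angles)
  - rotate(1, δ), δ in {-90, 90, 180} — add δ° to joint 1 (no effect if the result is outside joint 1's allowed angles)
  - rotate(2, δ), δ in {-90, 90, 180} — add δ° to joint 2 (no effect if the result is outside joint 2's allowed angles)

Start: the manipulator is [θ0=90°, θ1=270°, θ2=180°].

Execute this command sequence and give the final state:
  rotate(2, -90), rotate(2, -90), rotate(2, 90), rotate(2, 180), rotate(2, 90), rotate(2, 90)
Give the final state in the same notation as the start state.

[θ0=90°, θ1=270°, θ2=90°]

initial: [θ0=90°, θ1=270°, θ2=180°]
[1] after rotate(2, -90): [θ0=90°, θ1=270°, θ2=90°]
[2] after rotate(2, -90): [θ0=90°, θ1=270°, θ2=0°]
[3] after rotate(2, 90): [θ0=90°, θ1=270°, θ2=90°]
[4] after rotate(2, 180): [θ0=90°, θ1=270°, θ2=270°]
[5] after rotate(2, 90): [θ0=90°, θ1=270°, θ2=0°]
[6] after rotate(2, 90): [θ0=90°, θ1=270°, θ2=90°]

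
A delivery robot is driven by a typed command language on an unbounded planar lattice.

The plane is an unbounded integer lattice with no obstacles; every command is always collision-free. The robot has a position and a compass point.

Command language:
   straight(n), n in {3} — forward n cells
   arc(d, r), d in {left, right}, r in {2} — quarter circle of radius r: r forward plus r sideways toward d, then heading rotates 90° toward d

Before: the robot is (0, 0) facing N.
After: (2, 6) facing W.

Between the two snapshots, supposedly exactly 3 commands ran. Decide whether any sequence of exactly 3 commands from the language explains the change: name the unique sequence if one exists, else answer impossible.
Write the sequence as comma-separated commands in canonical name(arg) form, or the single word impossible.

arc(right, 2), arc(left, 2), arc(left, 2)

key: cell and facing (now W) both changed — the 3 commands mix motion and turning
start: (0, 0) facing N
[1] after arc(right, 2): (2, 2) facing E
[2] after arc(left, 2): (4, 4) facing N
[3] after arc(left, 2): (2, 6) facing W
no other 3-command option fits: unique.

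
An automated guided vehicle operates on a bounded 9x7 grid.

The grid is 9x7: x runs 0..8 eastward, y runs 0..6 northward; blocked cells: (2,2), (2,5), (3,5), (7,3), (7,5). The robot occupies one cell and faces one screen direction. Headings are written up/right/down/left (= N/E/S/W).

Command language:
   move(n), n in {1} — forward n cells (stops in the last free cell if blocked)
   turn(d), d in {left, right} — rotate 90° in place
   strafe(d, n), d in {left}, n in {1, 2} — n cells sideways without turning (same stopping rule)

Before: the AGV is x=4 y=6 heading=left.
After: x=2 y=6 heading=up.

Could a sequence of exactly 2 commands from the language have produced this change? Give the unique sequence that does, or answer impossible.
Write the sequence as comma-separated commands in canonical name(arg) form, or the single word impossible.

key: cell and facing (now N) both changed — the 2 commands mix motion and turning
start: x=4 y=6 heading=left
step 1 (turn(right)): x=4 y=6 heading=up
step 2 (strafe(left, 2)): x=2 y=6 heading=up
all 25 alternatives checked — unique.

turn(right), strafe(left, 2)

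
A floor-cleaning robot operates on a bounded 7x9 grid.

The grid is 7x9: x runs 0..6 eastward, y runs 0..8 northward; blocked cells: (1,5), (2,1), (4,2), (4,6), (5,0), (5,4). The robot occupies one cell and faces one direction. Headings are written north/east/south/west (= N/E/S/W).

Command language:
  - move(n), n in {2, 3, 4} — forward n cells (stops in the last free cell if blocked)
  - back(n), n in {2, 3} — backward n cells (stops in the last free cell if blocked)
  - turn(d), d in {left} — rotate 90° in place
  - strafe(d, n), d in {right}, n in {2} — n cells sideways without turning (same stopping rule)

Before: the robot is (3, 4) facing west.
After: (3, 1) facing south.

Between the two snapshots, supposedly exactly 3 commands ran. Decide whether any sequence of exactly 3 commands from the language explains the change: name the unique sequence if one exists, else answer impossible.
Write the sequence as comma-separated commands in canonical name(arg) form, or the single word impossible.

turn(left), move(3), strafe(right, 2)

key: cell and facing (now S) both changed — the 3 commands mix motion and turning
begin: (3, 4) facing west
[1] after turn(left): (3, 4) facing south
[2] after move(3): (3, 1) facing south
[3] after strafe(right, 2): (3, 1) facing south
no other 3-command option fits: unique.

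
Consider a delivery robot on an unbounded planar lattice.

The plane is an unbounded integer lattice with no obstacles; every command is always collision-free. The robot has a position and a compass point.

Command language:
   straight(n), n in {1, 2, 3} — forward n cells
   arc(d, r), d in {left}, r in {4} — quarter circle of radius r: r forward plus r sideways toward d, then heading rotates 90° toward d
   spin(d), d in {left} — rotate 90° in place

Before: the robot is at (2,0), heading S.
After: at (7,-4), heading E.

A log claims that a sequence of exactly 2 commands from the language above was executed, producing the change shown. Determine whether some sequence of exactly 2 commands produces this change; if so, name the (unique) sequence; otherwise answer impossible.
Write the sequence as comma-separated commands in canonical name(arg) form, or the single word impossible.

key: order matters: swapping arc(left, 4) and straight(1) lands elsewhere
start: at (2,0), heading S
step 1 (arc(left, 4)): at (6,-4), heading E
step 2 (straight(1)): at (7,-4), heading E
uniquely the one of 25 2-step routes that fits.

arc(left, 4), straight(1)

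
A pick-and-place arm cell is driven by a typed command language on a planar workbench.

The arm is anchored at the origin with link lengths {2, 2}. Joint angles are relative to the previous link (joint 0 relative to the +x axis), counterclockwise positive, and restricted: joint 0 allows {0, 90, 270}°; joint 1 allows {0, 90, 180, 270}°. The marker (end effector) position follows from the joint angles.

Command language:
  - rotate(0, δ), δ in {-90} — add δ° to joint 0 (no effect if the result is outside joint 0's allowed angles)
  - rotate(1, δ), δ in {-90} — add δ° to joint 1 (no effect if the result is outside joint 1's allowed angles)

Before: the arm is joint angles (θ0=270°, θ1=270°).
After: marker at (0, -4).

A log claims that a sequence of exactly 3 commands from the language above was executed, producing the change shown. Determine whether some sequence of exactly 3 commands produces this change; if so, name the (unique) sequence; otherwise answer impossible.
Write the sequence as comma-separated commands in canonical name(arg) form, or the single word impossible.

t0: joint angles (θ0=270°, θ1=270°)
step 1 (rotate(1, -90)): joint angles (θ0=270°, θ1=180°)
step 2 (rotate(1, -90)): joint angles (θ0=270°, θ1=90°)
step 3 (rotate(1, -90)): joint angles (θ0=270°, θ1=0°)
no rival 3-sequence matches.

rotate(1, -90), rotate(1, -90), rotate(1, -90)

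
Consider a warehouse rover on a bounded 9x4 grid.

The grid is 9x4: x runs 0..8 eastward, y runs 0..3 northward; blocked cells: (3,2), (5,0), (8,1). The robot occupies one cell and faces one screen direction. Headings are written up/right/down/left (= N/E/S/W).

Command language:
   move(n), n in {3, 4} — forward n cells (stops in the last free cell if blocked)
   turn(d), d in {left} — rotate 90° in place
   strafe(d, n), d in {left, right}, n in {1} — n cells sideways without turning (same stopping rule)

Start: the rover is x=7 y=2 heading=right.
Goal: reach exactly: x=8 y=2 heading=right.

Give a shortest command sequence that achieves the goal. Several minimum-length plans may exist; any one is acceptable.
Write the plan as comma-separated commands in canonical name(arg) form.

t0: x=7 y=2 heading=right
1. move(4) → x=8 y=2 heading=right
minimal: 1 command(s), checked below 1.

move(4)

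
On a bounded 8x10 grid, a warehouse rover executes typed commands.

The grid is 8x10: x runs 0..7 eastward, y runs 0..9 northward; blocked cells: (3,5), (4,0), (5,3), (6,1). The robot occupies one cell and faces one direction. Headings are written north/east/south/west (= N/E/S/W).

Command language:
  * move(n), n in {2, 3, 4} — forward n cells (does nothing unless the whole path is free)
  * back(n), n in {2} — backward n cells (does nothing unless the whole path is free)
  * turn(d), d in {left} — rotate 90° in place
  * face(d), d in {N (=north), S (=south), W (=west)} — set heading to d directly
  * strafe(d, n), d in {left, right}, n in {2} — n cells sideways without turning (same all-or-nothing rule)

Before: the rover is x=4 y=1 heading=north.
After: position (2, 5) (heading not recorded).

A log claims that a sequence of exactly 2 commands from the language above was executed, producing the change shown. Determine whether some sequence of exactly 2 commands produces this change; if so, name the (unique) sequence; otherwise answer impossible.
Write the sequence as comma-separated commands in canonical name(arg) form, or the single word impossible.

key: running move(4) before strafe(left, 2) would end elsewhere — order is forced
t0: x=4 y=1 heading=north
1. strafe(left, 2) → x=2 y=1 heading=north
2. move(4) → x=2 y=5 heading=north
no rival 2-sequence matches.

strafe(left, 2), move(4)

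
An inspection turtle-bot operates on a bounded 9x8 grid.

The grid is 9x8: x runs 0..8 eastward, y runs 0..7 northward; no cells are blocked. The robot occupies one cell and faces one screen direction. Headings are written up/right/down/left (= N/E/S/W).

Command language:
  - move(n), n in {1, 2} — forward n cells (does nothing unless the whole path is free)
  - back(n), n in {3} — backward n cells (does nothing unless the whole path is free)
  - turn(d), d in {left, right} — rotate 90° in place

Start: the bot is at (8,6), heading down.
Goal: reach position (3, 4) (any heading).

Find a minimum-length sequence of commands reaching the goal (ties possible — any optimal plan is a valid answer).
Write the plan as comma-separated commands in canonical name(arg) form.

move(2), turn(right), move(2), move(2), move(1)

from: at (8,6), heading down
t=1 move(2) ⇒ at (8,4), heading down
t=2 turn(right) ⇒ at (8,4), heading left
t=3 move(2) ⇒ at (6,4), heading left
t=4 move(2) ⇒ at (4,4), heading left
t=5 move(1) ⇒ at (3,4), heading left
no 4-step plan works, so 5 is optimal.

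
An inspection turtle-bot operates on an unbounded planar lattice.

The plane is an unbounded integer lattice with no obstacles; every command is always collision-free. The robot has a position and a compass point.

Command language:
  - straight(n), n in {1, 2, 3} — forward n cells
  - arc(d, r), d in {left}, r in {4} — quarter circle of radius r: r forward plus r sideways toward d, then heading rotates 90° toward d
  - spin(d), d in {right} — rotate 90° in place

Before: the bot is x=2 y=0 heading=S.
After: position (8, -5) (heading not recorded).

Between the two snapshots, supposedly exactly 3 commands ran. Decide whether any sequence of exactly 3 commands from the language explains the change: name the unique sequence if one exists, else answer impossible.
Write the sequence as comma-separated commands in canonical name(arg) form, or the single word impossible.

straight(1), arc(left, 4), straight(2)

key: order matters: swapping straight(1) and straight(2) lands elsewhere
begin: x=2 y=0 heading=S
[1] after straight(1): x=2 y=-1 heading=S
[2] after arc(left, 4): x=6 y=-5 heading=E
[3] after straight(2): x=8 y=-5 heading=E
uniquely the one of 125 3-step routes that fits.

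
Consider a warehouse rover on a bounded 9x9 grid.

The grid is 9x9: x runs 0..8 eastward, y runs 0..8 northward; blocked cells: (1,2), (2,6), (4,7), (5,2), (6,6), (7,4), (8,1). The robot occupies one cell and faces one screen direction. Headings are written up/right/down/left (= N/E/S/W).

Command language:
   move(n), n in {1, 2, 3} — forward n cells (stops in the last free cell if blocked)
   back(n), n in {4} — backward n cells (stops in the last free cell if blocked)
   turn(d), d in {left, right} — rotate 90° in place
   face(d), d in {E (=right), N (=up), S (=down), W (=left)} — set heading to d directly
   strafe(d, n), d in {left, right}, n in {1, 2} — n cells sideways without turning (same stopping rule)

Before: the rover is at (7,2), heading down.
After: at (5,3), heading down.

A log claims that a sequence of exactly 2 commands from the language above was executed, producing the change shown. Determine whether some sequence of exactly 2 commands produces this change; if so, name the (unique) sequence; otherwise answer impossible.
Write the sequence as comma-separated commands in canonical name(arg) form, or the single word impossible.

key: still facing S at the end — nothing in the sequence rotates
from: at (7,2), heading down
t=1 back(4) ⇒ at (7,3), heading down
t=2 strafe(right, 2) ⇒ at (5,3), heading down
all 196 alternatives checked — unique.

back(4), strafe(right, 2)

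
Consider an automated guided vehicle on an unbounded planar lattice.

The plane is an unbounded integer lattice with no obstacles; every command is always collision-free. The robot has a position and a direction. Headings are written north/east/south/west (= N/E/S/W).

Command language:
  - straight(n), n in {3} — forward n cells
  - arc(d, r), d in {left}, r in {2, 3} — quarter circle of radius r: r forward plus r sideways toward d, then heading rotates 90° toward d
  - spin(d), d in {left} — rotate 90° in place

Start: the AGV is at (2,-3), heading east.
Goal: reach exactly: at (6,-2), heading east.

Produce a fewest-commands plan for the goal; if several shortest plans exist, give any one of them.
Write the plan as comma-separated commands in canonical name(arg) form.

initial: at (2,-3), heading east
step 1 (straight(3)): at (5,-3), heading east
step 2 (arc(left, 3)): at (8,0), heading north
step 3 (arc(left, 3)): at (5,3), heading west
step 4 (arc(left, 2)): at (3,1), heading south
step 5 (arc(left, 3)): at (6,-2), heading east
no 4-step plan works, so 5 is optimal.

straight(3), arc(left, 3), arc(left, 3), arc(left, 2), arc(left, 3)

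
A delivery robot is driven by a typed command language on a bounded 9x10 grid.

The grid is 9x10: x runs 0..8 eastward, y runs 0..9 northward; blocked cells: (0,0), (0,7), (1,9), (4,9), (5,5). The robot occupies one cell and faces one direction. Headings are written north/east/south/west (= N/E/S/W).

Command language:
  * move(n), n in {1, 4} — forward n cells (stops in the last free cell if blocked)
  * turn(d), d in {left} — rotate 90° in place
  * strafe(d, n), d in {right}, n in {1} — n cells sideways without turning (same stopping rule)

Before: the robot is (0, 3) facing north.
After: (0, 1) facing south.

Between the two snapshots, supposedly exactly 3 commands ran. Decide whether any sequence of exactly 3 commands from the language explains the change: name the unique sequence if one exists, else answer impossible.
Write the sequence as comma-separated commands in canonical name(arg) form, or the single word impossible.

turn(left), turn(left), move(4)

key: cell and facing (now S) both changed — the 3 commands mix motion and turning
initial: (0, 3) facing north
[1] after turn(left): (0, 3) facing west
[2] after turn(left): (0, 3) facing south
[3] after move(4): (0, 1) facing south
no other 3-command option fits: unique.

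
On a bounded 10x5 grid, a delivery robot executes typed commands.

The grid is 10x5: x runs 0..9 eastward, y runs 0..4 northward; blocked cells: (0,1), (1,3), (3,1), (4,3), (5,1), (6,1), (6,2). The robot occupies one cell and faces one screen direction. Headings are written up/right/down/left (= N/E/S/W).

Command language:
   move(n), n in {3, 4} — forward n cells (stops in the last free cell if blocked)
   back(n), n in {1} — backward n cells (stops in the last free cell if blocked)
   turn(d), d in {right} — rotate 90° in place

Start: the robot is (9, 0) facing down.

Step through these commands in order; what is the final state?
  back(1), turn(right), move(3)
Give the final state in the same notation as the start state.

t0: (9, 0) facing down
step 1 (back(1)): (9, 1) facing down
step 2 (turn(right)): (9, 1) facing left
step 3 (move(3)): (7, 1) facing left

(7, 1) facing left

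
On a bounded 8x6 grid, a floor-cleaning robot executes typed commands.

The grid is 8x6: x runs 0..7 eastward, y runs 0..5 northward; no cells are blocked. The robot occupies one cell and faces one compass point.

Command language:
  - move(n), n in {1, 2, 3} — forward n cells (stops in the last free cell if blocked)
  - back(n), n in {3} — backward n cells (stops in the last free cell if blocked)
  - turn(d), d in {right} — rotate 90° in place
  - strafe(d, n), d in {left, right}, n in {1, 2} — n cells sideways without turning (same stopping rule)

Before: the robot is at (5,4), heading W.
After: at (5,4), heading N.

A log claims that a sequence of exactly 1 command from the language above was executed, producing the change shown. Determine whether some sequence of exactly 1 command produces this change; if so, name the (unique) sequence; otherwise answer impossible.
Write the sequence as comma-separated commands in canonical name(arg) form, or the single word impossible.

key: (5,4) unchanged — the single command moves nothing
begin: at (5,4), heading W
[1] after turn(right): at (5,4), heading N
no rival 1-sequence matches.

turn(right)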